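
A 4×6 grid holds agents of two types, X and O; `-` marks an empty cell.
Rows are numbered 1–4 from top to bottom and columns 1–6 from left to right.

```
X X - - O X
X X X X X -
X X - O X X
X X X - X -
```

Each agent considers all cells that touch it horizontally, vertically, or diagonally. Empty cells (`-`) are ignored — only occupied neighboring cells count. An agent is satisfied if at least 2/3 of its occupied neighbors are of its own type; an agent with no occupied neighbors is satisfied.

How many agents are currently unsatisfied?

(1,1)X 3/3 ok
(1,2)X 4/4 ok
(1,5)O 0/3 unhappy
(1,6)X 1/2 unhappy
(2,1)X 5/5 ok
(2,2)X 6/6 ok
(2,3)X 4/5 ok
(2,4)X 3/5 unhappy
(2,5)X 4/6 ok
(3,1)X 5/5 ok
(3,2)X 7/7 ok
(3,4)O 0/6 unhappy
(3,5)X 4/5 ok
(3,6)X 3/3 ok
(4,1)X 3/3 ok
(4,2)X 4/4 ok
(4,3)X 2/3 ok
(4,5)X 2/3 ok
Unsatisfied: (1,5), (1,6), (2,4), (3,4) — 4 in total.

4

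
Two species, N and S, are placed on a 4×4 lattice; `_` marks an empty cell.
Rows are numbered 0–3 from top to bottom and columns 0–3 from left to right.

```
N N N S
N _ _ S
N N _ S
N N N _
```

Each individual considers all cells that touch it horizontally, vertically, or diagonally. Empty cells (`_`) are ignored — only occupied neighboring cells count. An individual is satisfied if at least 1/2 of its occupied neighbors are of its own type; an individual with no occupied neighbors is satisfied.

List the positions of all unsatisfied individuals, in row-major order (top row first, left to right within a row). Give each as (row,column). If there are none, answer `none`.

(0,2)

(0,0)N 2/2 ✓
(0,1)N 3/3 ✓
(0,2)N 1/3 ✗
(0,3)S 1/2 ✓
(1,0)N 4/4 ✓
(1,3)S 2/3 ✓
(2,0)N 4/4 ✓
(2,1)N 5/5 ✓
(2,3)S 1/2 ✓
(3,0)N 3/3 ✓
(3,1)N 4/4 ✓
(3,2)N 2/3 ✓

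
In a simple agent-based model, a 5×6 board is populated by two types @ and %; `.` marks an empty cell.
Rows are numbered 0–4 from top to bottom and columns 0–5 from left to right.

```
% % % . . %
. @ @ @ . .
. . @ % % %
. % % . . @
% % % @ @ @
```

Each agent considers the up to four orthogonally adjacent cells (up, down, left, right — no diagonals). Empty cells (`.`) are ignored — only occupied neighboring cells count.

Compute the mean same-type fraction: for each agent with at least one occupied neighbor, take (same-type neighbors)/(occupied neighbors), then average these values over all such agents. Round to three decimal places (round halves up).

(0,0)% 1/1
(0,1)% 2/3
(0,2)% 1/2
(0,5)% — no occupied neighbors
(1,1)@ 1/2
(1,2)@ 3/4
(1,3)@ 1/2
(2,2)@ 1/3
(2,3)% 1/3
(2,4)% 2/2
(2,5)% 1/2
(3,1)% 2/2
(3,2)% 2/3
(3,5)@ 1/2
(4,0)% 1/1
(4,1)% 3/3
(4,2)% 2/3
(4,3)@ 1/2
(4,4)@ 2/2
(4,5)@ 2/2
Sum over 19 agents: 1/1 + 2/3 + 1/2 + 1/2 + 3/4 + 1/2 + 1/3 + 1/3 + 2/2 + 1/2 + 2/2 + 2/3 + 1/2 + 1/1 + 3/3 + 2/3 + 1/2 + 2/2 + 2/2 = 161/12; mean = 161/12 ÷ 19 = 161/228 = 0.706140… → 0.706.

0.706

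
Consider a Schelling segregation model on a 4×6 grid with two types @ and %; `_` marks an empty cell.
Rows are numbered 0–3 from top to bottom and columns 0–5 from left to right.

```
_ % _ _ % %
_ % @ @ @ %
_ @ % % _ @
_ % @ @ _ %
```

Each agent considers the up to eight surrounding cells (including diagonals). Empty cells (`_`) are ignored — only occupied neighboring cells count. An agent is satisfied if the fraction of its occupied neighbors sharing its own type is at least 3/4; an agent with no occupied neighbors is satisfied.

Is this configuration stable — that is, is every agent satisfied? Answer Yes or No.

Row 0: (0,1)% 1/2 not · (0,4)% 2/4 not · (0,5)% 2/3 not
Row 1: (1,1)% 2/4 not · (1,2)@ 2/6 not · (1,3)@ 2/5 not · (1,4)@ 2/6 not · (1,5)% 2/4 not
Row 2: (2,1)@ 2/5 not · (2,2)% 3/8 not · (2,3)% 1/6 not · (2,5)@ 1/3 not
Row 3: (3,1)% 1/3 not · (3,2)@ 2/5 not · (3,3)@ 1/3 not · (3,5)% 0/1 not
For instance (0,1) has only 1/2 same-type neighbors, below 3/4.

No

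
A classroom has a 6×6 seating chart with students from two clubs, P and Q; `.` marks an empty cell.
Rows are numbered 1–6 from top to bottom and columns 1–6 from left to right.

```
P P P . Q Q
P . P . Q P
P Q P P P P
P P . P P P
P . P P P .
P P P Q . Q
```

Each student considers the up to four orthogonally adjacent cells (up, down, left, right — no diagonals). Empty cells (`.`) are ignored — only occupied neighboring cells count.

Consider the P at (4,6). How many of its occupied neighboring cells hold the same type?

2

Occupied neighbors of (4,6): (3,6)=P, (4,5)=P.
Same type (P): 2 of 2.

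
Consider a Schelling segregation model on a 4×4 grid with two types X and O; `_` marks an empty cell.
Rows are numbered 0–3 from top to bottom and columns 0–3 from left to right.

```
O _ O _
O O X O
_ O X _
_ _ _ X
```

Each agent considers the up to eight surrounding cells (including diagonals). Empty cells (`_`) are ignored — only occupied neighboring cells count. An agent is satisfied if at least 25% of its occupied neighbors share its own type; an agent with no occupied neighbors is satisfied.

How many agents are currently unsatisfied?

1

Row 0: (0,0)O 2/2 ✓ · (0,2)O 2/3 ✓
Row 1: (1,0)O 3/3 ✓ · (1,1)O 4/6 ✓ · (1,2)X 1/5 ✗ · (1,3)O 1/3 ✓
Row 2: (2,1)O 2/4 ✓ · (2,2)X 2/5 ✓
Row 3: (3,3)X 1/1 ✓
Unsatisfied: (1,2) — 1 in total.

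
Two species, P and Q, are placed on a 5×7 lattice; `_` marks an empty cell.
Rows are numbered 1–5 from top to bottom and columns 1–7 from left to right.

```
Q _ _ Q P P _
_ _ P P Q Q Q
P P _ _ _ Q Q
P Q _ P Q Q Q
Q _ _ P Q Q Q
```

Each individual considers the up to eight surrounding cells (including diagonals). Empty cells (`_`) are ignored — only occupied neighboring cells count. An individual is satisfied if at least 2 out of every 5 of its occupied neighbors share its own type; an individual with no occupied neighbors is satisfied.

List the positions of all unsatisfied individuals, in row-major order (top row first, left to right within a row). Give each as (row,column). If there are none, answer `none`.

(1,1)Q 0/0 satisfied
(1,4)Q 1/4 not
(1,5)P 2/5 satisfied
(1,6)P 1/4 not
(2,3)P 2/3 satisfied
(2,4)P 2/4 satisfied
(2,5)Q 3/6 satisfied
(2,6)Q 4/6 satisfied
(2,7)Q 3/4 satisfied
(3,1)P 2/3 satisfied
(3,2)P 3/4 satisfied
(3,6)Q 7/7 satisfied
(3,7)Q 5/5 satisfied
(4,1)P 2/4 satisfied
(4,2)Q 1/4 not
(4,4)P 1/3 not
(4,5)Q 4/6 satisfied
(4,6)Q 7/7 satisfied
(4,7)Q 5/5 satisfied
(5,1)Q 1/2 satisfied
(5,4)P 1/3 not
(5,5)Q 3/5 satisfied
(5,6)Q 5/5 satisfied
(5,7)Q 3/3 satisfied

(1,4), (1,6), (4,2), (4,4), (5,4)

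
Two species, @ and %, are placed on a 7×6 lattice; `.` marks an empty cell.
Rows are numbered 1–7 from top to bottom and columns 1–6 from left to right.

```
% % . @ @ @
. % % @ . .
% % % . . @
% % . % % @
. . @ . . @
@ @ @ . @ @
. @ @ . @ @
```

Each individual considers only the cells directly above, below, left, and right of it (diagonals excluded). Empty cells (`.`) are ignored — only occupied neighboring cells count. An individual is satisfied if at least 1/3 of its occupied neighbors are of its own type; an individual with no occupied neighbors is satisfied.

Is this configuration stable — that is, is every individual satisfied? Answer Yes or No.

Row 1: (1,1)% 1/1 ok · (1,2)% 2/2 ok · (1,4)@ 2/2 ok · (1,5)@ 2/2 ok · (1,6)@ 1/1 ok
Row 2: (2,2)% 3/3 ok · (2,3)% 2/3 ok · (2,4)@ 1/2 ok
Row 3: (3,1)% 2/2 ok · (3,2)% 4/4 ok · (3,3)% 2/2 ok · (3,6)@ 1/1 ok
Row 4: (4,1)% 2/2 ok · (4,2)% 2/2 ok · (4,4)% 1/1 ok · (4,5)% 1/2 ok · (4,6)@ 2/3 ok
Row 5: (5,3)@ 1/1 ok · (5,6)@ 2/2 ok
Row 6: (6,1)@ 1/1 ok · (6,2)@ 3/3 ok · (6,3)@ 3/3 ok · (6,5)@ 2/2 ok · (6,6)@ 3/3 ok
Row 7: (7,2)@ 2/2 ok · (7,3)@ 2/2 ok · (7,5)@ 2/2 ok · (7,6)@ 2/2 ok
All meet the threshold, so the configuration is stable.

Yes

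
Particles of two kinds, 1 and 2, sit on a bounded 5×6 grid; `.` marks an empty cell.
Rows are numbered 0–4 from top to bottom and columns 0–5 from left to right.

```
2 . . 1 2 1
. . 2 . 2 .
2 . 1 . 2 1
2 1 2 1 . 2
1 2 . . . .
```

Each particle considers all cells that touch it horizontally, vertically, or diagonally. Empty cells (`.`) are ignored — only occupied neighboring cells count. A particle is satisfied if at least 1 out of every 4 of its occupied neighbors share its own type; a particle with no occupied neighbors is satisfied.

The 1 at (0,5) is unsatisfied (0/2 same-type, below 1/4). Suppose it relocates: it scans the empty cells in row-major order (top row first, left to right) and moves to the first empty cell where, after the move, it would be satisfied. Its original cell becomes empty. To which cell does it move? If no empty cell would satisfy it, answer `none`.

Vacating (0,5). Empty cells in order:
  (0,1): 0/2 same-type → still unsatisfied.
  (0,2): 1/2 same-type → satisfied — stop here.

(0,2)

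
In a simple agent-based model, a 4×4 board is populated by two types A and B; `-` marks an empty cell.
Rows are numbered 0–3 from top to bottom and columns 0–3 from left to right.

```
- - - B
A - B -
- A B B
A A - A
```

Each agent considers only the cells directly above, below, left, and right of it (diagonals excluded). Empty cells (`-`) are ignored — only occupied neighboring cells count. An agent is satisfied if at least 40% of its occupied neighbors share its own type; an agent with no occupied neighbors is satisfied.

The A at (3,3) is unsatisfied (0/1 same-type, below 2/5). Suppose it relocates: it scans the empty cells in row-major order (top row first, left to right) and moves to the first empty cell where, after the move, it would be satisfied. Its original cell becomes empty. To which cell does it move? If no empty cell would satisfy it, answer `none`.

Vacating (3,3). Empty cells in order:
  (0,0): 1/1 same-type → satisfied — stop here.

(0,0)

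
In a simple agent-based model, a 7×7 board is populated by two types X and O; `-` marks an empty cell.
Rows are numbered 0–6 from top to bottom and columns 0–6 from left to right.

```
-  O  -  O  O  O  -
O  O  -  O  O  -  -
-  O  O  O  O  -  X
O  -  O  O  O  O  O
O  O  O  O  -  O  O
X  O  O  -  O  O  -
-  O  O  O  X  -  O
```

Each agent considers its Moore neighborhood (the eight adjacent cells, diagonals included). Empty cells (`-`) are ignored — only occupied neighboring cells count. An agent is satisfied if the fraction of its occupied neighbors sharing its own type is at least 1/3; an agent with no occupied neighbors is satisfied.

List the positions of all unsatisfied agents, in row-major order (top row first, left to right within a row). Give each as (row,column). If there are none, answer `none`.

(2,6), (5,0), (6,4)

Row 0: (0,1)O 2/2 ok · (0,3)O 3/3 ok · (0,4)O 4/4 ok · (0,5)O 2/2 ok
Row 1: (1,0)O 3/3 ok · (1,1)O 4/4 ok · (1,3)O 6/6 ok · (1,4)O 6/6 ok
Row 2: (2,1)O 5/5 ok · (2,2)O 6/6 ok · (2,3)O 7/7 ok · (2,4)O 6/6 ok · (2,6)X 0/2 unhappy
Row 3: (3,0)O 3/3 ok · (3,2)O 7/7 ok · (3,3)O 7/7 ok · (3,4)O 6/6 ok · (3,5)O 5/6 ok · (3,6)O 3/4 ok
Row 4: (4,0)O 3/4 ok · (4,1)O 6/7 ok · (4,2)O 6/6 ok · (4,3)O 6/6 ok · (4,5)O 6/6 ok · (4,6)O 4/4 ok
Row 5: (5,0)X 0/4 unhappy · (5,1)O 6/7 ok · (5,2)O 7/7 ok · (5,4)O 4/5 ok · (5,5)O 4/5 ok
Row 6: (6,1)O 3/4 ok · (6,2)O 4/4 ok · (6,3)O 3/4 ok · (6,4)X 0/3 unhappy · (6,6)O 1/1 ok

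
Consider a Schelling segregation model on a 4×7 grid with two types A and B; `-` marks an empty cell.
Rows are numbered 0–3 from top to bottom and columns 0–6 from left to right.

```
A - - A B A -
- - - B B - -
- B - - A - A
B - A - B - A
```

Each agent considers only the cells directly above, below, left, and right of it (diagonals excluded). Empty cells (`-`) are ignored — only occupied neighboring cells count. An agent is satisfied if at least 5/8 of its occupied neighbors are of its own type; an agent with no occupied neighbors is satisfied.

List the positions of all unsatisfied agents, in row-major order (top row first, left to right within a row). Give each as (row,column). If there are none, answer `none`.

(0,0)A 0/0 ✓
(0,3)A 0/2 ✗
(0,4)B 1/3 ✗
(0,5)A 0/1 ✗
(1,3)B 1/2 ✗
(1,4)B 2/3 ✓
(2,1)B 0/0 ✓
(2,4)A 0/2 ✗
(2,6)A 1/1 ✓
(3,0)B 0/0 ✓
(3,2)A 0/0 ✓
(3,4)B 0/1 ✗
(3,6)A 1/1 ✓

(0,3), (0,4), (0,5), (1,3), (2,4), (3,4)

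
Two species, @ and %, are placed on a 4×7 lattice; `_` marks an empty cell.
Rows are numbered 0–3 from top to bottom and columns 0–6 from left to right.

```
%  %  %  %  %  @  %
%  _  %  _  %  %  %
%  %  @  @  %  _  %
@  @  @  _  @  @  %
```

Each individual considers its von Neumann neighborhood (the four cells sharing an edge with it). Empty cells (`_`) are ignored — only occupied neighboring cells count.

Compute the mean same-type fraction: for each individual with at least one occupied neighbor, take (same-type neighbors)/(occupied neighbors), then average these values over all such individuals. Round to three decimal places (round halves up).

0.681

(0,0)% 2/2
(0,1)% 2/2
(0,2)% 3/3
(0,3)% 2/2
(0,4)% 2/3
(0,5)@ 0/3
(0,6)% 1/2
(1,0)% 2/2
(1,2)% 1/2
(1,4)% 3/3
(1,5)% 2/3
(1,6)% 3/3
(2,0)% 2/3
(2,1)% 1/3
(2,2)@ 2/4
(2,3)@ 1/2
(2,4)% 1/3
(2,6)% 2/2
(3,0)@ 1/2
(3,1)@ 2/3
(3,2)@ 2/2
(3,4)@ 1/2
(3,5)@ 1/2
(3,6)% 1/2
Sum over 24 individuals: 2/2 + 2/2 + 3/3 + 2/2 + 2/3 + 0/3 + 1/2 + 2/2 + 1/2 + 3/3 + 2/3 + 3/3 + 2/3 + 1/3 + 2/4 + 1/2 + 1/3 + 2/2 + 1/2 + 2/3 + 2/2 + 1/2 + 1/2 + 1/2 = 49/3; mean = 49/3 ÷ 24 = 49/72 = 0.680555… → 0.681.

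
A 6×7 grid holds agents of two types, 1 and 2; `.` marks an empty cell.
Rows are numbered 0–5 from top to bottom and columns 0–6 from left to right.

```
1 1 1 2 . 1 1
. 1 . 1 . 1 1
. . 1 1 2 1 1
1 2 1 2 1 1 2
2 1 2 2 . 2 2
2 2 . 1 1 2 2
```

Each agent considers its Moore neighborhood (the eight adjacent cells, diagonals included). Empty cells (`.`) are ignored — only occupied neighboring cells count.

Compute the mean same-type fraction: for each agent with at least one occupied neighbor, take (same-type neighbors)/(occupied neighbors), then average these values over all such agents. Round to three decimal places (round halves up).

0.614

(0,0)1 2/2
(0,1)1 3/3
(0,2)1 3/4
(0,3)2 0/2
(0,5)1 3/3
(0,6)1 3/3
(1,1)1 4/4
(1,3)1 3/5
(1,5)1 5/6
(1,6)1 5/5
(2,2)1 4/6
(2,3)1 4/6
(2,4)2 1/7
(2,5)1 5/7
(2,6)1 4/5
(3,0)1 1/3
(3,1)2 2/6
(3,2)1 3/7
(3,3)2 3/7
(3,4)1 3/7
(3,5)1 3/7
(3,6)2 2/5
(4,0)2 3/5
(4,1)1 2/7
(4,2)2 4/7
(4,3)2 2/6
(4,5)2 4/7
(4,6)2 4/5
(5,0)2 2/3
(5,1)2 3/4
(5,3)1 1/3
(5,4)1 1/4
(5,5)2 3/4
(5,6)2 3/3
Sum over 34 agents: 2/2 + 3/3 + 3/4 + 0/2 + 3/3 + 3/3 + 4/4 + 3/5 + 5/6 + 5/5 + 4/6 + 4/6 + 1/7 + 5/7 + 4/5 + 1/3 + 2/6 + 3/7 + 3/7 + 3/7 + 3/7 + 2/5 + 3/5 + 2/7 + 4/7 + 2/6 + 4/7 + 4/5 + 2/3 + 3/4 + 1/3 + 1/4 + 3/4 + 3/3 = 313/15; mean = 313/15 ÷ 34 = 313/510 = 0.613725… → 0.614.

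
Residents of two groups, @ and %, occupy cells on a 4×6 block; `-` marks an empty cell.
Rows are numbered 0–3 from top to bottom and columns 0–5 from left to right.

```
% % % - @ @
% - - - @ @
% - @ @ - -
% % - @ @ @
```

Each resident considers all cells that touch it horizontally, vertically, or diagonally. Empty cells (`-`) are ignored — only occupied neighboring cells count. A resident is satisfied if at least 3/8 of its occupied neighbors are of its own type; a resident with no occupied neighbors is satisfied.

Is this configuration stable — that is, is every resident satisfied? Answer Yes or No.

(0,0)% 2/2 ok
(0,1)% 3/3 ok
(0,2)% 1/1 ok
(0,4)@ 3/3 ok
(0,5)@ 3/3 ok
(1,0)% 3/3 ok
(1,4)@ 4/4 ok
(1,5)@ 3/3 ok
(2,0)% 3/3 ok
(2,2)@ 2/3 ok
(2,3)@ 4/4 ok
(3,0)% 2/2 ok
(3,1)% 2/3 ok
(3,3)@ 3/3 ok
(3,4)@ 3/3 ok
(3,5)@ 1/1 ok
All meet the threshold, so the configuration is stable.

Yes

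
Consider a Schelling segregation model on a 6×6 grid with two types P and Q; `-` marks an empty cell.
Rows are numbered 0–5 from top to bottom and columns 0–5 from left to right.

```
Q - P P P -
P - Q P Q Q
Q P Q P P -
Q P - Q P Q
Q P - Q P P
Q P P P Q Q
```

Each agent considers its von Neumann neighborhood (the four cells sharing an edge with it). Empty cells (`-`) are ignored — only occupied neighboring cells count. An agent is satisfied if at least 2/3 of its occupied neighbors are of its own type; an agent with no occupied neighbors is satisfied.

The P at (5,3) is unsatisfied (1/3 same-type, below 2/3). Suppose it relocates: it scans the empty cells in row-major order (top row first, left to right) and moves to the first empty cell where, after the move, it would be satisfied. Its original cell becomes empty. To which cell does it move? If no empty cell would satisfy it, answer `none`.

Vacating (5,3). Empty cells in order:
  (0,1): 1/2 same-type → still unsatisfied.
  (0,5): 1/2 same-type → still unsatisfied.
  (1,1): 2/3 same-type → satisfied — stop here.

(1,1)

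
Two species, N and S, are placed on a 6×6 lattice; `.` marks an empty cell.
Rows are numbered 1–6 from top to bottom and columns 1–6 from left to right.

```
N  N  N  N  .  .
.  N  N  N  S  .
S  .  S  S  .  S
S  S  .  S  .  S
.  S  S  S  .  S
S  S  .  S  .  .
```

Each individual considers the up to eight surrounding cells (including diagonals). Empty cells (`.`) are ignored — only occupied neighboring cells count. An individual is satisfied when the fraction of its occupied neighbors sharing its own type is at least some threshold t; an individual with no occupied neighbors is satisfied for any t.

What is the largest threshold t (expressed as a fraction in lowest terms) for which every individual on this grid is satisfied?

(1,1)N 2/2
(1,2)N 4/4
(1,3)N 5/5
(1,4)N 3/4
(2,2)N 4/6
(2,3)N 5/7
(2,4)N 3/6
(2,5)S 2/4
(3,1)S 2/3
(3,3)S 3/6
(3,4)S 3/5
(3,6)S 2/2
(4,1)S 3/3
(4,2)S 5/5
(4,4)S 4/4
(4,6)S 2/2
(5,2)S 5/5
(5,3)S 6/6
(5,4)S 3/3
(5,6)S 1/1
(6,1)S 2/2
(6,2)S 3/3
(6,4)S 2/2
The smallest same-type fraction is 3/6 at (2,4), which reduces to 1/2. Any threshold above that leaves this individual unsatisfied.

1/2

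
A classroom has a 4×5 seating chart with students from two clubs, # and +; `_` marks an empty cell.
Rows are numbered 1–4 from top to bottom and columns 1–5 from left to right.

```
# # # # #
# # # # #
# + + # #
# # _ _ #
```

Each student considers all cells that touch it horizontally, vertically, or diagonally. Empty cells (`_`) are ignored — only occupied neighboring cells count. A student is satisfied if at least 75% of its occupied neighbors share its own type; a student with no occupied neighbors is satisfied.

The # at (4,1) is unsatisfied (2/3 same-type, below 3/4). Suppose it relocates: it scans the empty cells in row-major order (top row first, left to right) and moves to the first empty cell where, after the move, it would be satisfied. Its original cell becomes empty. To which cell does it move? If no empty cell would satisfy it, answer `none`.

Vacating (4,1). Empty cells in order:
  (4,3): 2/4 same-type → still unsatisfied.
  (4,4): 3/4 same-type → satisfied — stop here.

(4,4)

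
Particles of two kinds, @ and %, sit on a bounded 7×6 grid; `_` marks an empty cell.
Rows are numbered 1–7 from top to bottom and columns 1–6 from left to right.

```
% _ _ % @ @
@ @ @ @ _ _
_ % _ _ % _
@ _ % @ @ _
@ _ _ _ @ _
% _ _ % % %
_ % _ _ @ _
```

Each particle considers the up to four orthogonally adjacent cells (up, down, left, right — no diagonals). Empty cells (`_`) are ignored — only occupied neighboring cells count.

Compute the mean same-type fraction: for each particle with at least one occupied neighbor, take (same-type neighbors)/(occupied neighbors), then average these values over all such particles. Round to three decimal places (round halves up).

0.468

(1,1)% 0/1
(1,4)% 0/2
(1,5)@ 1/2
(1,6)@ 1/1
(2,1)@ 1/2
(2,2)@ 2/3
(2,3)@ 2/2
(2,4)@ 1/2
(3,2)% 0/1
(3,5)% 0/1
(4,1)@ 1/1
(4,3)% 0/1
(4,4)@ 1/2
(4,5)@ 2/3
(5,1)@ 1/2
(5,5)@ 1/2
(6,1)% 0/1
(6,4)% 1/1
(6,5)% 2/4
(6,6)% 1/1
(7,2)% — no occupied neighbors
(7,5)@ 0/1
Sum over 21 particles: 0/1 + 0/2 + 1/2 + 1/1 + 1/2 + 2/3 + 2/2 + 1/2 + 0/1 + 0/1 + 1/1 + 0/1 + 1/2 + 2/3 + 1/2 + 1/2 + 0/1 + 1/1 + 2/4 + 1/1 + 0/1 = 59/6; mean = 59/6 ÷ 21 = 59/126 = 0.468253… → 0.468.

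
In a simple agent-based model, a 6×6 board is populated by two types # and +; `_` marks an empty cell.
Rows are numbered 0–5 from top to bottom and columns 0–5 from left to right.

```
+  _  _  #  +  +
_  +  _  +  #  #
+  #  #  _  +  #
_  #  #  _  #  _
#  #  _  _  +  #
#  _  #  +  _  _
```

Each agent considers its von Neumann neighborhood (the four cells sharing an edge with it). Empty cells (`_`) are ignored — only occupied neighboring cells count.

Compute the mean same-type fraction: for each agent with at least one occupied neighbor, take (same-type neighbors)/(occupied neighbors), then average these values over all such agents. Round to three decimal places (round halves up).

0.398

Row 0: (0,0)+ — no occupied neighbors · (0,3)# 0/2 · (0,4)+ 1/3 · (0,5)+ 1/2
Row 1: (1,1)+ 0/1 · (1,3)+ 0/2 · (1,4)# 1/4 · (1,5)# 2/3
Row 2: (2,0)+ 0/1 · (2,1)# 2/4 · (2,2)# 2/2 · (2,4)+ 0/3 · (2,5)# 1/2
Row 3: (3,1)# 3/3 · (3,2)# 2/2 · (3,4)# 0/2
Row 4: (4,0)# 2/2 · (4,1)# 2/2 · (4,4)+ 0/2 · (4,5)# 0/1
Row 5: (5,0)# 1/1 · (5,2)# 0/1 · (5,3)+ 0/1
Sum over 22 agents: 0/2 + 1/3 + 1/2 + 0/1 + 0/2 + 1/4 + 2/3 + 0/1 + 2/4 + 2/2 + 0/3 + 1/2 + 3/3 + 2/2 + 0/2 + 2/2 + 2/2 + 0/2 + 0/1 + 1/1 + 0/1 + 0/1 = 35/4; mean = 35/4 ÷ 22 = 35/88 = 0.397727… → 0.398.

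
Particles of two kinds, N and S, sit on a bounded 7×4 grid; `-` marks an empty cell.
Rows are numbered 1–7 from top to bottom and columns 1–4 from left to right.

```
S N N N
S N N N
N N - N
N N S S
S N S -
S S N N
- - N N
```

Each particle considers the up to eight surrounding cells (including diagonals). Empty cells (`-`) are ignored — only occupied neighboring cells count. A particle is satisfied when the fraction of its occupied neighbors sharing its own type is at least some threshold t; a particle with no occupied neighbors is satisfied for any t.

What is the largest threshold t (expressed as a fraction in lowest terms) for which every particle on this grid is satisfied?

(1,1)S 1/3
(1,2)N 3/5
(1,3)N 5/5
(1,4)N 3/3
(2,1)S 1/5
(2,2)N 5/7
(2,3)N 7/7
(2,4)N 4/4
(3,1)N 4/5
(3,2)N 5/7
(3,4)N 2/4
(4,1)N 4/5
(4,2)N 4/7
(4,3)S 2/6
(4,4)S 2/3
(5,1)S 2/5
(5,2)N 3/8
(5,3)S 3/7
(6,1)S 2/3
(6,2)S 3/6
(6,3)N 4/6
(6,4)N 3/4
(7,3)N 3/4
(7,4)N 3/3
The smallest same-type fraction is 1/5 at (2,1), which reduces to 1/5. Any threshold above that leaves this particle unsatisfied.

1/5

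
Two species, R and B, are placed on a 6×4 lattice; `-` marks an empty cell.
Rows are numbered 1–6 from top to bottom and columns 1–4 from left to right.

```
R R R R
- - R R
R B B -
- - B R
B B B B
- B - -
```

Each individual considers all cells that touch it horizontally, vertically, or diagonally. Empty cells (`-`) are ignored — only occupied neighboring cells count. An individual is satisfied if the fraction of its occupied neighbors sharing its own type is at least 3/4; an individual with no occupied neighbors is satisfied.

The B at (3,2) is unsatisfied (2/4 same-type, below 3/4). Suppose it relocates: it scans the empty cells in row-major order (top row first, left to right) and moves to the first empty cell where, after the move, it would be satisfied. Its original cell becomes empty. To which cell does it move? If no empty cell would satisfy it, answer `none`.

Vacating (3,2). Empty cells in order:
  (2,1): 0/3 same-type → still unsatisfied.
  (2,2): 1/6 same-type → still unsatisfied.
  (3,4): 2/5 same-type → still unsatisfied.
  (4,1): 2/3 same-type → still unsatisfied.
  (4,2): 5/6 same-type → satisfied — stop here.

(4,2)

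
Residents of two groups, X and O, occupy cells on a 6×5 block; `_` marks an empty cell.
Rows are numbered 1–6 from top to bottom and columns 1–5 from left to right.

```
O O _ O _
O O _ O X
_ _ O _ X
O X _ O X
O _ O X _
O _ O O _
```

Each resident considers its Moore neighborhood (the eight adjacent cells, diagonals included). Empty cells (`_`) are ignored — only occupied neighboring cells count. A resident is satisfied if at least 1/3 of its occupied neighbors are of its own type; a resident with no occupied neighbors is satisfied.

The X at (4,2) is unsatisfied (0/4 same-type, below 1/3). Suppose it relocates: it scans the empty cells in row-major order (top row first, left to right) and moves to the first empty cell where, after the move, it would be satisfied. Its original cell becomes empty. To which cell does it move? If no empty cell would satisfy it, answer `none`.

(1,5)

Vacating (4,2). Empty cells in order:
  (1,3): 0/4 same-type → still unsatisfied.
  (1,5): 1/3 same-type → satisfied — stop here.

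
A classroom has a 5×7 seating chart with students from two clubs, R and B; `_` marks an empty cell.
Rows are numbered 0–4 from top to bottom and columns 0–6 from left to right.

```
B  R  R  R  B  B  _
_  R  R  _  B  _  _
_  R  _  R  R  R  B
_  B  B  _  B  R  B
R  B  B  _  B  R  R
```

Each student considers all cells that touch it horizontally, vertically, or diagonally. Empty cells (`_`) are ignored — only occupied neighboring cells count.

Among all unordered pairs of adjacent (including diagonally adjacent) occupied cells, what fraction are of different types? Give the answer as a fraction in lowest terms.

25/54

Scan each occupied cell's neighbors to the right and below (and the two forward diagonals) so each pair is counted once.
Row 0: B(0,0)–R(0,1)≠ B(0,0)–R(1,1)≠ R(0,1)–R(0,2)= R(0,1)–R(1,1)= R(0,1)–R(1,2)= R(0,2)–R(0,3)= R(0,2)–R(1,2)= R(0,2)–R(1,1)= R(0,3)–B(0,4)≠ R(0,3)–B(1,4)≠ R(0,3)–R(1,2)= B(0,4)–B(0,5)= B(0,4)–B(1,4)= B(0,5)–B(1,4)=  → 4/14 unlike.
Row 1: R(1,1)–R(1,2)= R(1,1)–R(2,1)= R(1,2)–R(2,3)= R(1,2)–R(2,1)= B(1,4)–R(2,4)≠ B(1,4)–R(2,5)≠ B(1,4)–R(2,3)≠  → 3/7 unlike.
Row 2: R(2,1)–B(3,1)≠ R(2,1)–B(3,2)≠ R(2,3)–R(2,4)= R(2,3)–B(3,4)≠ R(2,3)–B(3,2)≠ R(2,4)–R(2,5)= R(2,4)–B(3,4)≠ R(2,4)–R(3,5)= R(2,5)–B(2,6)≠ R(2,5)–R(3,5)= R(2,5)–B(3,6)≠ R(2,5)–B(3,4)≠ B(2,6)–B(3,6)= B(2,6)–R(3,5)≠  → 9/14 unlike.
Row 3: B(3,1)–B(3,2)= B(3,1)–B(4,1)= B(3,1)–B(4,2)= B(3,1)–R(4,0)≠ B(3,2)–B(4,2)= B(3,2)–B(4,1)= B(3,4)–R(3,5)≠ B(3,4)–B(4,4)= B(3,4)–R(4,5)≠ R(3,5)–B(3,6)≠ R(3,5)–R(4,5)= R(3,5)–R(4,6)= R(3,5)–B(4,4)≠ B(3,6)–R(4,6)≠ B(3,6)–R(4,5)≠  → 7/15 unlike.
Row 4: R(4,0)–B(4,1)≠ B(4,1)–B(4,2)= B(4,4)–R(4,5)≠ R(4,5)–R(4,6)=  → 2/4 unlike.
Total adjacent occupied pairs: 54; unlike-type pairs: 25.
25/54 is already in lowest terms.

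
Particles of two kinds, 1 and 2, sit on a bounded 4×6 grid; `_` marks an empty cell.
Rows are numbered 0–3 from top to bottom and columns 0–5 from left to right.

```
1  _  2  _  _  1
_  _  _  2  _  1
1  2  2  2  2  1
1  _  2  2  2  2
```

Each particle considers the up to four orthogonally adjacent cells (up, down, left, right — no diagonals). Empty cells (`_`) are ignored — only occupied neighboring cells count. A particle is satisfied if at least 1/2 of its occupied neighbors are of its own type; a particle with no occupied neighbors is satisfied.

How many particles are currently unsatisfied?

1

Row 0: (0,0)1 0/0 ✓ · (0,2)2 0/0 ✓ · (0,5)1 1/1 ✓
Row 1: (1,3)2 1/1 ✓ · (1,5)1 2/2 ✓
Row 2: (2,0)1 1/2 ✓ · (2,1)2 1/2 ✓ · (2,2)2 3/3 ✓ · (2,3)2 4/4 ✓ · (2,4)2 2/3 ✓ · (2,5)1 1/3 ✗
Row 3: (3,0)1 1/1 ✓ · (3,2)2 2/2 ✓ · (3,3)2 3/3 ✓ · (3,4)2 3/3 ✓ · (3,5)2 1/2 ✓
Unsatisfied: (2,5) — 1 in total.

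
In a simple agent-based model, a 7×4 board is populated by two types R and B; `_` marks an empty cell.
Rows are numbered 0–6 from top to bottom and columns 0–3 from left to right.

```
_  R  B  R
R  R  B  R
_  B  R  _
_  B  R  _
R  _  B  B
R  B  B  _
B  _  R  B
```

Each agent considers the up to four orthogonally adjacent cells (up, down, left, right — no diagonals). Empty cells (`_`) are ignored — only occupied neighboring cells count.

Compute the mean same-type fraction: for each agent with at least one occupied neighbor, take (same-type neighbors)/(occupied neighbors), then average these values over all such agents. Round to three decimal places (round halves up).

(0,1)R 1/2
(0,2)B 1/3
(0,3)R 1/2
(1,0)R 1/1
(1,1)R 2/4
(1,2)B 1/4
(1,3)R 1/2
(2,1)B 1/3
(2,2)R 1/3
(3,1)B 1/2
(3,2)R 1/3
(4,0)R 1/1
(4,2)B 2/3
(4,3)B 1/1
(5,0)R 1/3
(5,1)B 1/2
(5,2)B 2/3
(6,0)B 0/1
(6,2)R 0/2
(6,3)B 0/1
Sum over 20 agents: 1/2 + 1/3 + 1/2 + 1/1 + 2/4 + 1/4 + 1/2 + 1/3 + 1/3 + 1/2 + 1/3 + 1/1 + 2/3 + 1/1 + 1/3 + 1/2 + 2/3 + 0/1 + 0/2 + 0/1 = 37/4; mean = 37/4 ÷ 20 = 37/80 = 0.4625 → 0.463.

0.463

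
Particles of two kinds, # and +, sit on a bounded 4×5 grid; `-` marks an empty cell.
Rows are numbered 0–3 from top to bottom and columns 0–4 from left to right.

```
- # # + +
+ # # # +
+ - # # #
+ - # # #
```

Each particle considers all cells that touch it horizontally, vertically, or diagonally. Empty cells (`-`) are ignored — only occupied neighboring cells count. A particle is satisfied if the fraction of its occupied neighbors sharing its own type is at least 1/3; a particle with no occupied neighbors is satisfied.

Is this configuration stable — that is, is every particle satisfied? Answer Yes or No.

Row 0: (0,1)# 3/4 satisfied · (0,2)# 4/5 satisfied · (0,3)+ 2/5 satisfied · (0,4)+ 2/3 satisfied
Row 1: (1,0)+ 1/3 satisfied · (1,1)# 4/6 satisfied · (1,2)# 6/7 satisfied · (1,3)# 5/8 satisfied · (1,4)+ 2/5 satisfied
Row 2: (2,0)+ 2/3 satisfied · (2,2)# 6/6 satisfied · (2,3)# 7/8 satisfied · (2,4)# 4/5 satisfied
Row 3: (3,0)+ 1/1 satisfied · (3,2)# 3/3 satisfied · (3,3)# 5/5 satisfied · (3,4)# 3/3 satisfied
All meet the threshold, so the configuration is stable.

Yes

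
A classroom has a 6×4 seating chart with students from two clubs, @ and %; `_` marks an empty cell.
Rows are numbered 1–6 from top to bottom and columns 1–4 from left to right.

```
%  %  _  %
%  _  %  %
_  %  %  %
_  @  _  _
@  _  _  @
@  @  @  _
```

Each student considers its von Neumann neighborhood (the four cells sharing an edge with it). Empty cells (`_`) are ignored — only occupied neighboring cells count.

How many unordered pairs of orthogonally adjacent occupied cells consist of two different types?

Scan each occupied cell's neighbors to the right and below so each pair is counted once.
From row 1: 0 unlike of 3 pairs (running 0/3).
From row 2: 0 unlike of 3 pairs (running 0/6).
From row 3: 1 unlike of 3 pairs (running 1/9).
From row 5: 0 unlike of 1 pairs (running 1/10).
From row 6: 0 unlike of 2 pairs (running 1/12).
Total adjacent occupied pairs: 12; unlike-type pairs: 1.

1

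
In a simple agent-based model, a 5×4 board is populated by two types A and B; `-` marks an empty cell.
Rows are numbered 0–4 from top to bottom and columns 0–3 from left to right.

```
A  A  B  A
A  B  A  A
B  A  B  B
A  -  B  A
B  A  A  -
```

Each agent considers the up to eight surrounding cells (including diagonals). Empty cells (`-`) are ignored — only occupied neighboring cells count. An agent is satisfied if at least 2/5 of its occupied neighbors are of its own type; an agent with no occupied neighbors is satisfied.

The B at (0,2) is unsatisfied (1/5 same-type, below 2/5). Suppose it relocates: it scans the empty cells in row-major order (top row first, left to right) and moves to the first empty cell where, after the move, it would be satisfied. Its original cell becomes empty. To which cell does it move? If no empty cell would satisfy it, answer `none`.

(3,1)

Vacating (0,2). Empty cells in order:
  (3,1): 4/8 same-type → satisfied — stop here.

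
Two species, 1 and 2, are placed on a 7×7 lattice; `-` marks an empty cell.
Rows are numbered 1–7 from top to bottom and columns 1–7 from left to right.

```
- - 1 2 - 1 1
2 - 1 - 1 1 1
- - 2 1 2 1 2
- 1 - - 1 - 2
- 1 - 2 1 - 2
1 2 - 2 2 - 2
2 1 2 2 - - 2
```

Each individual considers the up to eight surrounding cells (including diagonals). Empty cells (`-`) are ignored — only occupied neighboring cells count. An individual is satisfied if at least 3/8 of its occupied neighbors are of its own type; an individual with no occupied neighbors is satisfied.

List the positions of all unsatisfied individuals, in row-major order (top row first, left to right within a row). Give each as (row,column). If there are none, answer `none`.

Row 1: (1,3)1 1/2 ✓ · (1,4)2 0/3 ✗ · (1,6)1 4/4 ✓ · (1,7)1 3/3 ✓
Row 2: (2,1)2 0/0 ✓ · (2,3)1 2/4 ✓ · (2,5)1 4/6 ✓ · (2,6)1 5/7 ✓ · (2,7)1 4/5 ✓
Row 3: (3,3)2 0/3 ✗ · (3,4)1 3/5 ✓ · (3,5)2 0/5 ✗ · (3,6)1 4/7 ✓ · (3,7)2 1/4 ✗
Row 4: (4,2)1 1/2 ✓ · (4,5)1 3/5 ✓ · (4,7)2 2/3 ✓
Row 5: (5,2)1 2/3 ✓ · (5,4)2 2/4 ✓ · (5,5)1 1/4 ✗ · (5,7)2 2/2 ✓
Row 6: (6,1)1 2/4 ✓ · (6,2)2 2/5 ✓ · (6,4)2 4/5 ✓ · (6,5)2 3/4 ✓ · (6,7)2 2/2 ✓
Row 7: (7,1)2 1/3 ✗ · (7,2)1 1/4 ✗ · (7,3)2 3/4 ✓ · (7,4)2 3/3 ✓ · (7,7)2 1/1 ✓

(1,4), (3,3), (3,5), (3,7), (5,5), (7,1), (7,2)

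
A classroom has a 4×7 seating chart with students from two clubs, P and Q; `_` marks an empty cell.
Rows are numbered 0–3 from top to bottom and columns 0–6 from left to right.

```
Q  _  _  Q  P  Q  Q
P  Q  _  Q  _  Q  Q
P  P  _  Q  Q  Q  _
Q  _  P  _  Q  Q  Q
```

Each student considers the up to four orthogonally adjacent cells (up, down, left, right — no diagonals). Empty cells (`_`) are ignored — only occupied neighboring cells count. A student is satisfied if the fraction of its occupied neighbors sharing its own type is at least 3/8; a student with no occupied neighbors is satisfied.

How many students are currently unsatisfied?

Row 0: (0,0)Q 0/1 not · (0,3)Q 1/2 satisfied · (0,4)P 0/2 not · (0,5)Q 2/3 satisfied · (0,6)Q 2/2 satisfied
Row 1: (1,0)P 1/3 not · (1,1)Q 0/2 not · (1,3)Q 2/2 satisfied · (1,5)Q 3/3 satisfied · (1,6)Q 2/2 satisfied
Row 2: (2,0)P 2/3 satisfied · (2,1)P 1/2 satisfied · (2,3)Q 2/2 satisfied · (2,4)Q 3/3 satisfied · (2,5)Q 3/3 satisfied
Row 3: (3,0)Q 0/1 not · (3,2)P 0/0 satisfied · (3,4)Q 2/2 satisfied · (3,5)Q 3/3 satisfied · (3,6)Q 1/1 satisfied
Unsatisfied: (0,0), (0,4), (1,0), (1,1), (3,0) — 5 in total.

5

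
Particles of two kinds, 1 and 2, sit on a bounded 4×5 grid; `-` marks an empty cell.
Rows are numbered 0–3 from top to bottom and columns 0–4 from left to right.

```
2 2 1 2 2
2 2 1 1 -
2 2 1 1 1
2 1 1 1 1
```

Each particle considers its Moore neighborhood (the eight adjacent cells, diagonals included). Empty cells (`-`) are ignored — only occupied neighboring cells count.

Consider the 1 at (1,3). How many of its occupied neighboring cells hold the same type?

Occupied neighbors of (1,3): (0,2)=1, (0,3)=2, (0,4)=2, (1,2)=1, (2,2)=1, (2,3)=1, (2,4)=1.
Same type (1): 5 of 7.

5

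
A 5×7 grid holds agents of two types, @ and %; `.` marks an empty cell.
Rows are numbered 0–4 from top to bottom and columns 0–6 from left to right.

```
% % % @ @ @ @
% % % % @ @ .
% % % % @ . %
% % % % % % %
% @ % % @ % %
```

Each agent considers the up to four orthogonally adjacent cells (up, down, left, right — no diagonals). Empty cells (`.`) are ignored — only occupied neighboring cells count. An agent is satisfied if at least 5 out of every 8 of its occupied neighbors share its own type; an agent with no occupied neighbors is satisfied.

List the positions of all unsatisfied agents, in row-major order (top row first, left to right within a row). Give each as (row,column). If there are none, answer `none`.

(0,3), (1,3), (2,4), (3,4), (4,0), (4,1), (4,4)

Row 0: (0,0)% 2/2 ✓ · (0,1)% 3/3 ✓ · (0,2)% 2/3 ✓ · (0,3)@ 1/3 ✗ · (0,4)@ 3/3 ✓ · (0,5)@ 3/3 ✓ · (0,6)@ 1/1 ✓
Row 1: (1,0)% 3/3 ✓ · (1,1)% 4/4 ✓ · (1,2)% 4/4 ✓ · (1,3)% 2/4 ✗ · (1,4)@ 3/4 ✓ · (1,5)@ 2/2 ✓
Row 2: (2,0)% 3/3 ✓ · (2,1)% 4/4 ✓ · (2,2)% 4/4 ✓ · (2,3)% 3/4 ✓ · (2,4)@ 1/3 ✗ · (2,6)% 1/1 ✓
Row 3: (3,0)% 3/3 ✓ · (3,1)% 3/4 ✓ · (3,2)% 4/4 ✓ · (3,3)% 4/4 ✓ · (3,4)% 2/4 ✗ · (3,5)% 3/3 ✓ · (3,6)% 3/3 ✓
Row 4: (4,0)% 1/2 ✗ · (4,1)@ 0/3 ✗ · (4,2)% 2/3 ✓ · (4,3)% 2/3 ✓ · (4,4)@ 0/3 ✗ · (4,5)% 2/3 ✓ · (4,6)% 2/2 ✓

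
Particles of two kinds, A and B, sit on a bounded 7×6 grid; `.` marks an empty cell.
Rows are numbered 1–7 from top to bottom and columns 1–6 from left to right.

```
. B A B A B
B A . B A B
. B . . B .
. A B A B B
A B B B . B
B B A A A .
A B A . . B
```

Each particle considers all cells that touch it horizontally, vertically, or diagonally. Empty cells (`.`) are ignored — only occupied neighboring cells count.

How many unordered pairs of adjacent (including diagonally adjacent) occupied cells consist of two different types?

42

Scan each occupied cell's neighbors to the right and below (and the two forward diagonals) so each pair is counted once.
From row 1: 10 unlike of 15 pairs (running 10/15).
From row 2: 5 unlike of 8 pairs (running 15/23).
From row 3: 2 unlike of 5 pairs (running 17/28).
From row 4: 7 unlike of 15 pairs (running 24/43).
From row 5: 10 unlike of 15 pairs (running 34/58).
From row 6: 6 unlike of 13 pairs (running 40/71).
From row 7: 2 unlike of 2 pairs (running 42/73).
Total adjacent occupied pairs: 73; unlike-type pairs: 42.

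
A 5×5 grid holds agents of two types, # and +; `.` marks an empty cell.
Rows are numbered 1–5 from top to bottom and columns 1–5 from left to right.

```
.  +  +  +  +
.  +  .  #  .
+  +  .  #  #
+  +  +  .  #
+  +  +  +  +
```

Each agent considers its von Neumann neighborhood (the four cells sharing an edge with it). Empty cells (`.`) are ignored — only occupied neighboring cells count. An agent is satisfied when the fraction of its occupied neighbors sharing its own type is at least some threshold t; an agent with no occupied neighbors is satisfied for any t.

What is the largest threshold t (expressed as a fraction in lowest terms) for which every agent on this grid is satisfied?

Row 1: (1,2)+ 2/2 · (1,3)+ 2/2 · (1,4)+ 2/3 · (1,5)+ 1/1
Row 2: (2,2)+ 2/2 · (2,4)# 1/2
Row 3: (3,1)+ 2/2 · (3,2)+ 3/3 · (3,4)# 2/2 · (3,5)# 2/2
Row 4: (4,1)+ 3/3 · (4,2)+ 4/4 · (4,3)+ 2/2 · (4,5)# 1/2
Row 5: (5,1)+ 2/2 · (5,2)+ 3/3 · (5,3)+ 3/3 · (5,4)+ 2/2 · (5,5)+ 1/2
The smallest same-type fraction is 1/2 at (2,4), which reduces to 1/2. Any threshold above that leaves this agent unsatisfied.

1/2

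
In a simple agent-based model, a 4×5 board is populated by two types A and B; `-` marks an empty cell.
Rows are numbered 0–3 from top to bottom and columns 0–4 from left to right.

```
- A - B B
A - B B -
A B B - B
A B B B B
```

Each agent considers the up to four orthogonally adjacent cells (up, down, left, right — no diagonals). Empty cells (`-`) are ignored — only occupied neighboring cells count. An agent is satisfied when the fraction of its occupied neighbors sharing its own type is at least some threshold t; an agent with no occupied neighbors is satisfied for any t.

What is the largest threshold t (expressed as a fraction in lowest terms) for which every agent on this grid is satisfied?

1/2

(0,1)A — no occupied neighbors
(0,3)B 2/2
(0,4)B 1/1
(1,0)A 1/1
(1,2)B 2/2
(1,3)B 2/2
(2,0)A 2/3
(2,1)B 2/3
(2,2)B 3/3
(2,4)B 1/1
(3,0)A 1/2
(3,1)B 2/3
(3,2)B 3/3
(3,3)B 2/2
(3,4)B 2/2
The smallest same-type fraction is 1/2 at (3,0), which reduces to 1/2. Any threshold above that leaves this agent unsatisfied.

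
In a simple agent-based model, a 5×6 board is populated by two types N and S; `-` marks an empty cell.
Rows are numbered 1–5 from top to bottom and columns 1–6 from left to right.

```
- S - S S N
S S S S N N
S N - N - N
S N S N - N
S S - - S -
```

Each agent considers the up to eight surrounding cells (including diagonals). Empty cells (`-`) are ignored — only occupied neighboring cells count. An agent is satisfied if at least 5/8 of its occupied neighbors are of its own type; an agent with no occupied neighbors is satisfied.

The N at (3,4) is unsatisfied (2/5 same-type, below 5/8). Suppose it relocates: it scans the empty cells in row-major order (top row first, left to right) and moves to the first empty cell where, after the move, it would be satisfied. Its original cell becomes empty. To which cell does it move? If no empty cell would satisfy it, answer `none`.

Vacating (3,4). Empty cells in order:
  (1,1): 0/3 same-type → still unsatisfied.
  (1,3): 0/5 same-type → still unsatisfied.
  (3,3): 3/7 same-type → still unsatisfied.
  (3,5): 5/6 same-type → satisfied — stop here.

(3,5)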